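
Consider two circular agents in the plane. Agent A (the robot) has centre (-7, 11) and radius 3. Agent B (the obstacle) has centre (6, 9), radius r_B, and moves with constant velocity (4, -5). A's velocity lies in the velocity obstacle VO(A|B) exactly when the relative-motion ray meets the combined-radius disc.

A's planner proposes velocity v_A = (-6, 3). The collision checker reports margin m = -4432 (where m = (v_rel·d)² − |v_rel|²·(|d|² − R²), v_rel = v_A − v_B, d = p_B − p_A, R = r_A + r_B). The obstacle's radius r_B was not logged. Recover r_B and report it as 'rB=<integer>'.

m = -4432
d = (13, -2);  v_rel = (-10, 8),  |v_rel|² = 164
v_rel×d = (-10)·(-2) − (8)·(13) = -84
since m = R²·164 − (-84)²:  R² = (7056 + -4432) / 164 = 16
R = √16 = 4  ⇒  r_B = 4 − 3 = 1

rB=1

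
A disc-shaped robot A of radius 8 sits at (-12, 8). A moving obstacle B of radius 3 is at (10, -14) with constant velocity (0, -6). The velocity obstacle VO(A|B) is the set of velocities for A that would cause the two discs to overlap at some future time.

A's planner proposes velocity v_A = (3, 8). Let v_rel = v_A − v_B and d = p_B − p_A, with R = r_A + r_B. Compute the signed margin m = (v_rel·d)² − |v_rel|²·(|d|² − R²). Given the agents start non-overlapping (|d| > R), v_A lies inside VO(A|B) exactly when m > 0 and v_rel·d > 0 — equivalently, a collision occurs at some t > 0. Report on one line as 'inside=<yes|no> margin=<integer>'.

d = (22, -22),  |d|² = 968;  R = 8+3 = 11,  c = 968−11² = 847
v_rel = (3, 14),  |v_rel|² = 205;  v_rel·d = (3)·(22) + (14)·(-22) = -242
205·t² + 484·t + 847 = 0  ⇒  m = (-242)² − 205·847 = -115071
m = -115071 < 0,  v_rel·d = -242 < 0  ⇒  outside

inside=no margin=-115071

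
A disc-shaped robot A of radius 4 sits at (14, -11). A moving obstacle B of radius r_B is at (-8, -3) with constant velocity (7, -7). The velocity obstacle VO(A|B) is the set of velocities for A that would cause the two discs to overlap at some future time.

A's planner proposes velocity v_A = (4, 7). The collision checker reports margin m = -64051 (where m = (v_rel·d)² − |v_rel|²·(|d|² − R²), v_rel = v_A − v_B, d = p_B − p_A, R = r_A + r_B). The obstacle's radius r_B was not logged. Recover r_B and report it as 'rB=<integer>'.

m = -64051
d = (-22, 8);  v_rel = (-3, 14),  |v_rel|² = 205
v_rel×d = (-3)·(8) − (14)·(-22) = 284
since m = R²·205 − 284²:  R² = (80656 + -64051) / 205 = 81
R = √81 = 9  ⇒  r_B = 9 − 4 = 5

rB=5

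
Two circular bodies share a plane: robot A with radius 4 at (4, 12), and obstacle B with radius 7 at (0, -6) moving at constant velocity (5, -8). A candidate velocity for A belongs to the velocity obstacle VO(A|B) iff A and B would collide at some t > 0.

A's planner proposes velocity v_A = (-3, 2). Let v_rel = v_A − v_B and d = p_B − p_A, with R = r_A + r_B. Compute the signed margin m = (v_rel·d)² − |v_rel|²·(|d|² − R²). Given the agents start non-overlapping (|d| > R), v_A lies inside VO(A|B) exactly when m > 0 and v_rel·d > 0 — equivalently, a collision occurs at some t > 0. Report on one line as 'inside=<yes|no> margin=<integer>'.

d = (-4, -18),  |d|² = 340;  R = 4+7 = 11,  c = 340−11² = 219
v_rel = (-8, 10),  |v_rel|² = 164;  v_rel·d = (-8)·(-4) + (10)·(-18) = -148
164·t² + 296·t + 219 = 0  ⇒  m = (-148)² − 164·219 = -14012
m = -14012 < 0,  v_rel·d = -148 < 0  ⇒  outside

inside=no margin=-14012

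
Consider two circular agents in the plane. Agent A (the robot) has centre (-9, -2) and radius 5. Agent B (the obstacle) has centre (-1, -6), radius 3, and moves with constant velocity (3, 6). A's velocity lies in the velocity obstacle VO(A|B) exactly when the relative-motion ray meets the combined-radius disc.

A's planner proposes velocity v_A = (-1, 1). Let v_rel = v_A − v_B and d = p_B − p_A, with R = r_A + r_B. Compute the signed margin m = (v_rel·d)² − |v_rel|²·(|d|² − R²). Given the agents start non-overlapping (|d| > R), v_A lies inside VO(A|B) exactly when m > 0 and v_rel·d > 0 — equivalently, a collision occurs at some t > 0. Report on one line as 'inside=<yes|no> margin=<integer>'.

d = (8, -4),  |d|² = 80;  R = 5+3 = 8,  c = 80−8² = 16
v_rel = (-4, -5),  |v_rel|² = 41;  v_rel·d = (-4)·(8) + (-5)·(-4) = -12
41·t² + 24·t + 16 = 0  ⇒  m = (-12)² − 41·16 = -512
m = -512 < 0,  v_rel·d = -12 < 0  ⇒  outside

inside=no margin=-512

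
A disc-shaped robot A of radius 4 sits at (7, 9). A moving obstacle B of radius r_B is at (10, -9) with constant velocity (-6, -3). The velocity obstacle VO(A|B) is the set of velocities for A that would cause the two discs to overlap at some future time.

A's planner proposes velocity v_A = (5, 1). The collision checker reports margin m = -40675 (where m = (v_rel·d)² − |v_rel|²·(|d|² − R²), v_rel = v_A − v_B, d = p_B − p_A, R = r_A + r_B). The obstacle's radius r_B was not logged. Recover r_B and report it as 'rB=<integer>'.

m = -40675
d = (3, -18);  v_rel = (11, 4),  |v_rel|² = 137
v_rel×d = (11)·(-18) − (4)·(3) = -210
since m = R²·137 − (-210)²:  R² = (44100 + -40675) / 137 = 25
R = √25 = 5  ⇒  r_B = 5 − 4 = 1

rB=1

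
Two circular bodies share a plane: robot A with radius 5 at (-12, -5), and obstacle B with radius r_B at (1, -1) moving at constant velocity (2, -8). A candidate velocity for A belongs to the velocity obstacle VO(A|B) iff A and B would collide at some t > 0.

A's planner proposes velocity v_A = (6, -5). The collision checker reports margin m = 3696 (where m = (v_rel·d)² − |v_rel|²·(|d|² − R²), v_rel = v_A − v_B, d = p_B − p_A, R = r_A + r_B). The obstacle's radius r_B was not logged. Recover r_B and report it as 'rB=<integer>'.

m = 3696
d = (13, 4);  v_rel = (4, 3),  |v_rel|² = 25
v_rel×d = (4)·(4) − (3)·(13) = -23
since m = R²·25 − (-23)²:  R² = (529 + 3696) / 25 = 169
R = √169 = 13  ⇒  r_B = 13 − 5 = 8

rB=8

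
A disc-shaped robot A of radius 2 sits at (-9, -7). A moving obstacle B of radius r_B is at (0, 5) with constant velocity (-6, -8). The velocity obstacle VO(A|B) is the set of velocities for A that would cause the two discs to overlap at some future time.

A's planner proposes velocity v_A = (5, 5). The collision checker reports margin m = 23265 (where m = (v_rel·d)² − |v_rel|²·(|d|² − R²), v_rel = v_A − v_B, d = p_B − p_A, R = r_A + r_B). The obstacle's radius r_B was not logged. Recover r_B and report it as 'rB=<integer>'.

m = 23265
d = (9, 12);  v_rel = (11, 13),  |v_rel|² = 290
v_rel×d = (11)·(12) − (13)·(9) = 15
since m = R²·290 − 15²:  R² = (225 + 23265) / 290 = 81
R = √81 = 9  ⇒  r_B = 9 − 2 = 7

rB=7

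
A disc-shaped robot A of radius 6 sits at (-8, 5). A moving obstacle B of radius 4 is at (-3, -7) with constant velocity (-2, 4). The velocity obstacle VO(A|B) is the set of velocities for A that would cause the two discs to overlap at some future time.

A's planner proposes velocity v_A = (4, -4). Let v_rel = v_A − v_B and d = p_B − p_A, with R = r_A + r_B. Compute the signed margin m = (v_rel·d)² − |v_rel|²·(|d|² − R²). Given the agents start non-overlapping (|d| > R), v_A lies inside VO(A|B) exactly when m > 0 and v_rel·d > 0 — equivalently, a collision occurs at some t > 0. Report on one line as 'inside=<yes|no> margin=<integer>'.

d = (5, -12),  |d|² = 169;  R = 6+4 = 10,  c = 169−10² = 69
v_rel = (6, -8),  |v_rel|² = 100;  v_rel·d = (6)·(5) + (-8)·(-12) = 126
100·t² − 252·t + 69 = 0  ⇒  m = 126² − 100·69 = 8976
m = 8976 > 0,  v_rel·d = 126 > 0  ⇒  inside

inside=yes margin=8976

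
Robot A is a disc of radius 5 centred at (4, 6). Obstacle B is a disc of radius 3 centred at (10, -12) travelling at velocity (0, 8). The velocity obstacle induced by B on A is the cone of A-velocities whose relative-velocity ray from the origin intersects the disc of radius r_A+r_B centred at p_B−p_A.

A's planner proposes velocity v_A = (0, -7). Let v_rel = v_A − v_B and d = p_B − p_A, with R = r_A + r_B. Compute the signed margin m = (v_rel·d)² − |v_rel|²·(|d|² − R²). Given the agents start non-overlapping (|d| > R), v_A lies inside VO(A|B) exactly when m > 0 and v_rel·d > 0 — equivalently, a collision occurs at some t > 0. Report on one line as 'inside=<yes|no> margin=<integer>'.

d = (6, -18),  |d|² = 360;  R = 5+3 = 8,  c = 360−8² = 296
v_rel = (0, -15),  |v_rel|² = 225;  v_rel·d = (0)·(6) + (-15)·(-18) = 270
225·t² − 540·t + 296 = 0  ⇒  m = 270² − 225·296 = 6300
m = 6300 > 0,  v_rel·d = 270 > 0  ⇒  inside

inside=yes margin=6300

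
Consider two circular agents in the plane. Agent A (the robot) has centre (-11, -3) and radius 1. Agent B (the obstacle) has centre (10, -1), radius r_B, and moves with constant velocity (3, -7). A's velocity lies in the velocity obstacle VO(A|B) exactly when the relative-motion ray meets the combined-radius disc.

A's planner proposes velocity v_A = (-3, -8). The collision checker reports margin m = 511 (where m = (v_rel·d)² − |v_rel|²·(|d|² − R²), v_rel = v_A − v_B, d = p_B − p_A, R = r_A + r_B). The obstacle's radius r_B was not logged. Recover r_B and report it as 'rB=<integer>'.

m = 511
d = (21, 2);  v_rel = (-6, -1),  |v_rel|² = 37
v_rel×d = (-6)·(2) − (-1)·(21) = 9
since m = R²·37 − 9²:  R² = (81 + 511) / 37 = 16
R = √16 = 4  ⇒  r_B = 4 − 1 = 3

rB=3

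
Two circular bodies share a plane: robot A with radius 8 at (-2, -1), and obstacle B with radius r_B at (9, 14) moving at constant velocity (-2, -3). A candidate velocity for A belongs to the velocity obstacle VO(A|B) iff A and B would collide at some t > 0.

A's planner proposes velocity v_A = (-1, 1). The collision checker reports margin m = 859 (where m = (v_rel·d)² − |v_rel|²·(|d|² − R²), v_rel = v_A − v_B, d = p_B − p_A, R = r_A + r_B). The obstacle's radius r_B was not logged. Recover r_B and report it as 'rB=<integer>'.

m = 859
d = (11, 15);  v_rel = (1, 4),  |v_rel|² = 17
v_rel×d = (1)·(15) − (4)·(11) = -29
since m = R²·17 − (-29)²:  R² = (841 + 859) / 17 = 100
R = √100 = 10  ⇒  r_B = 10 − 8 = 2

rB=2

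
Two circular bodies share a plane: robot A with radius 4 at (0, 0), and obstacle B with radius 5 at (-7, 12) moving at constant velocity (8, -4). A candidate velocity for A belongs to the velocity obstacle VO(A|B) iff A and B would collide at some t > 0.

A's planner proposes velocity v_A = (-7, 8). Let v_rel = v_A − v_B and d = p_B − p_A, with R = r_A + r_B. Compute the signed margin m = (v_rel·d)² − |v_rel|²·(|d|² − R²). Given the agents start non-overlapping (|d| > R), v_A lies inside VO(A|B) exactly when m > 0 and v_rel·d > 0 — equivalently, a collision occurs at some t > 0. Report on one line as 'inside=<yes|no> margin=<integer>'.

d = (-7, 12),  |d|² = 193;  R = 4+5 = 9,  c = 193−9² = 112
v_rel = (-15, 12),  |v_rel|² = 369;  v_rel·d = (-15)·(-7) + (12)·(12) = 249
369·t² − 498·t + 112 = 0  ⇒  m = 249² − 369·112 = 20673
m = 20673 > 0,  v_rel·d = 249 > 0  ⇒  inside

inside=yes margin=20673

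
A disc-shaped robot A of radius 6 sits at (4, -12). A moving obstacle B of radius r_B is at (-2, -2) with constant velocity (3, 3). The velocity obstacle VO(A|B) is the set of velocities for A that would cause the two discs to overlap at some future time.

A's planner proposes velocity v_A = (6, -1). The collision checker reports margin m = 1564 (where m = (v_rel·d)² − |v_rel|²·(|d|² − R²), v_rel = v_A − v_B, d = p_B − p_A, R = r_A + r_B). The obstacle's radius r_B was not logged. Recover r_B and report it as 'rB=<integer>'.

m = 1564
d = (-6, 10);  v_rel = (3, -4),  |v_rel|² = 25
v_rel×d = (3)·(10) − (-4)·(-6) = 6
since m = R²·25 − 6²:  R² = (36 + 1564) / 25 = 64
R = √64 = 8  ⇒  r_B = 8 − 6 = 2

rB=2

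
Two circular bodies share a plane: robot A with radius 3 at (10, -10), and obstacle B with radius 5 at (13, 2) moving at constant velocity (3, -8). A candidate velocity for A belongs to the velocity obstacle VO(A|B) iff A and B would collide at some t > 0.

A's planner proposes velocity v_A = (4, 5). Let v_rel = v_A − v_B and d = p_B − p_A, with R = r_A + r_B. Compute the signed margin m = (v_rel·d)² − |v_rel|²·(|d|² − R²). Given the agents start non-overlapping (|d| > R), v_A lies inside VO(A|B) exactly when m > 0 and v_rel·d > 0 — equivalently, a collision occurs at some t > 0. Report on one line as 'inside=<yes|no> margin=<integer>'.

d = (3, 12),  |d|² = 153;  R = 3+5 = 8,  c = 153−8² = 89
v_rel = (1, 13),  |v_rel|² = 170;  v_rel·d = (1)·(3) + (13)·(12) = 159
170·t² − 318·t + 89 = 0  ⇒  m = 159² − 170·89 = 10151
m = 10151 > 0,  v_rel·d = 159 > 0  ⇒  inside

inside=yes margin=10151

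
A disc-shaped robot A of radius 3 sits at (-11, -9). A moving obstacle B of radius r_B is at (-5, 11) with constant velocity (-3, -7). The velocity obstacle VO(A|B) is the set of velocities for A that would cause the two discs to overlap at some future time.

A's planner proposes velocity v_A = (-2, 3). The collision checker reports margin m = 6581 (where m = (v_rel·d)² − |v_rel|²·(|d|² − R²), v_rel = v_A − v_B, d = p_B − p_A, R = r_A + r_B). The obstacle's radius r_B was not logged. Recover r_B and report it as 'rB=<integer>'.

m = 6581
d = (6, 20);  v_rel = (1, 10),  |v_rel|² = 101
v_rel×d = (1)·(20) − (10)·(6) = -40
since m = R²·101 − (-40)²:  R² = (1600 + 6581) / 101 = 81
R = √81 = 9  ⇒  r_B = 9 − 3 = 6

rB=6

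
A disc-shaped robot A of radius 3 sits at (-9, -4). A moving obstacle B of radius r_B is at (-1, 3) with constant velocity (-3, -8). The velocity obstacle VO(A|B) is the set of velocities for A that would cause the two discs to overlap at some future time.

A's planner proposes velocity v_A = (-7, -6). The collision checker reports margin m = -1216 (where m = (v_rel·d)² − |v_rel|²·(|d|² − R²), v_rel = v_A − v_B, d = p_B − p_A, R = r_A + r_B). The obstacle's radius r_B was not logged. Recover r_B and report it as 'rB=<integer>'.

m = -1216
d = (8, 7);  v_rel = (-4, 2),  |v_rel|² = 20
v_rel×d = (-4)·(7) − (2)·(8) = -44
since m = R²·20 − (-44)²:  R² = (1936 + -1216) / 20 = 36
R = √36 = 6  ⇒  r_B = 6 − 3 = 3

rB=3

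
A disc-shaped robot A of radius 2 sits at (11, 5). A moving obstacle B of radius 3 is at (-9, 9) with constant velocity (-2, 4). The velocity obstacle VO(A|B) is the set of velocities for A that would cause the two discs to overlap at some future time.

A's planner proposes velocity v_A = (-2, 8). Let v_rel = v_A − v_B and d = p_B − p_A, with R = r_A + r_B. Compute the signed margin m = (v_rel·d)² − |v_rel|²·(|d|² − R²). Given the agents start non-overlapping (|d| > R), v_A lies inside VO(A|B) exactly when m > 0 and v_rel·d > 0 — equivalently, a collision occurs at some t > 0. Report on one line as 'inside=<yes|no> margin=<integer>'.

d = (-20, 4),  |d|² = 416;  R = 2+3 = 5,  c = 416−5² = 391
v_rel = (0, 4),  |v_rel|² = 16;  v_rel·d = (0)·(-20) + (4)·(4) = 16
16·t² − 32·t + 391 = 0  ⇒  m = 16² − 16·391 = -6000
m = -6000 < 0,  v_rel·d = 16 > 0  ⇒  outside

inside=no margin=-6000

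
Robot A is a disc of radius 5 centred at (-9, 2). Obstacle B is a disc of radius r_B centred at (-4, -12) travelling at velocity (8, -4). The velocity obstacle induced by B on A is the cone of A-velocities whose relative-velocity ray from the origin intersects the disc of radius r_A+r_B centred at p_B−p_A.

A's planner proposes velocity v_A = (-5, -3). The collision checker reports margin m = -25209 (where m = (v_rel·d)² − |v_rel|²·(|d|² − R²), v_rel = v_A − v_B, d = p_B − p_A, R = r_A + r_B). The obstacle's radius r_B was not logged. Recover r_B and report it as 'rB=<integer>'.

m = -25209
d = (5, -14);  v_rel = (-13, 1),  |v_rel|² = 170
v_rel×d = (-13)·(-14) − (1)·(5) = 177
since m = R²·170 − 177²:  R² = (31329 + -25209) / 170 = 36
R = √36 = 6  ⇒  r_B = 6 − 5 = 1

rB=1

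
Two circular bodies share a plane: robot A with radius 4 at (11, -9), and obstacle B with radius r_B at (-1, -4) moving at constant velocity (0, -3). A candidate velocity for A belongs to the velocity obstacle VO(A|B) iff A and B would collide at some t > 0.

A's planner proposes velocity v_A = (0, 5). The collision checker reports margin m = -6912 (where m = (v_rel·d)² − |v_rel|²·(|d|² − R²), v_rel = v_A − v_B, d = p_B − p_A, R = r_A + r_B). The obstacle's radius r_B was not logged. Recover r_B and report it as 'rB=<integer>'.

m = -6912
d = (-12, 5);  v_rel = (0, 8),  |v_rel|² = 64
v_rel×d = (0)·(5) − (8)·(-12) = 96
since m = R²·64 − 96²:  R² = (9216 + -6912) / 64 = 36
R = √36 = 6  ⇒  r_B = 6 − 4 = 2

rB=2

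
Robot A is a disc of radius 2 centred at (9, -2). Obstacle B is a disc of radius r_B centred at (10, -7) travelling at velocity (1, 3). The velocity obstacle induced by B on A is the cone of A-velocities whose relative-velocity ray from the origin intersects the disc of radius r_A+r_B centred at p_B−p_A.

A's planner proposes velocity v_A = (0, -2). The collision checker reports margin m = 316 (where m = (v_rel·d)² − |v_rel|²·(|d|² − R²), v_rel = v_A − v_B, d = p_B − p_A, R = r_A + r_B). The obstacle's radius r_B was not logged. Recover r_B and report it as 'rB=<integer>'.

m = 316
d = (1, -5);  v_rel = (-1, -5),  |v_rel|² = 26
v_rel×d = (-1)·(-5) − (-5)·(1) = 10
since m = R²·26 − 10²:  R² = (100 + 316) / 26 = 16
R = √16 = 4  ⇒  r_B = 4 − 2 = 2

rB=2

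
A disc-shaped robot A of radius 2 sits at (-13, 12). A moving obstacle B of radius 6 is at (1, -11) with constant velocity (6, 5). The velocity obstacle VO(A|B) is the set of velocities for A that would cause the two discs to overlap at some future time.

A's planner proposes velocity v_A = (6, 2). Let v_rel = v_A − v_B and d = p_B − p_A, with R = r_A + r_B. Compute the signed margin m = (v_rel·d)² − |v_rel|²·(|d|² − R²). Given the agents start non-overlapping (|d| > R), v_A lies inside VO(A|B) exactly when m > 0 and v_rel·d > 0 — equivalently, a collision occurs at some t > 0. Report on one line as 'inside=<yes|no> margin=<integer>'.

d = (14, -23),  |d|² = 725;  R = 2+6 = 8,  c = 725−8² = 661
v_rel = (0, -3),  |v_rel|² = 9;  v_rel·d = (0)·(14) + (-3)·(-23) = 69
9·t² − 138·t + 661 = 0  ⇒  m = 69² − 9·661 = -1188
m = -1188 < 0,  v_rel·d = 69 > 0  ⇒  outside

inside=no margin=-1188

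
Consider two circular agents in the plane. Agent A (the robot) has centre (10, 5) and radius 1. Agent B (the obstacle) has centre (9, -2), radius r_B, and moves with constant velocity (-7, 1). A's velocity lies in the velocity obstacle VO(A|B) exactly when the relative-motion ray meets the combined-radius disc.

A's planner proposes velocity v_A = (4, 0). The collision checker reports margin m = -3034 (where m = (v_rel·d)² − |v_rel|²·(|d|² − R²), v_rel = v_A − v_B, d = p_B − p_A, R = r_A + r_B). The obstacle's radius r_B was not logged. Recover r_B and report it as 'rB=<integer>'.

m = -3034
d = (-1, -7);  v_rel = (11, -1),  |v_rel|² = 122
v_rel×d = (11)·(-7) − (-1)·(-1) = -78
since m = R²·122 − (-78)²:  R² = (6084 + -3034) / 122 = 25
R = √25 = 5  ⇒  r_B = 5 − 1 = 4

rB=4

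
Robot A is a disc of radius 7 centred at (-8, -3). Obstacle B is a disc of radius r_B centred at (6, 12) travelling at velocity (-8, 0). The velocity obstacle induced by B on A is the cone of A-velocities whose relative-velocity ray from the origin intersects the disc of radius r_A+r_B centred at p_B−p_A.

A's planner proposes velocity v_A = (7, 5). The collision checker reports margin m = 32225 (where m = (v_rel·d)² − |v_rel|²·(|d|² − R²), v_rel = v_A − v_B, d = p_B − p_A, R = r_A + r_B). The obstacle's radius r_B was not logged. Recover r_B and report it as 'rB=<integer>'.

m = 32225
d = (14, 15);  v_rel = (15, 5),  |v_rel|² = 250
v_rel×d = (15)·(15) − (5)·(14) = 155
since m = R²·250 − 155²:  R² = (24025 + 32225) / 250 = 225
R = √225 = 15  ⇒  r_B = 15 − 7 = 8

rB=8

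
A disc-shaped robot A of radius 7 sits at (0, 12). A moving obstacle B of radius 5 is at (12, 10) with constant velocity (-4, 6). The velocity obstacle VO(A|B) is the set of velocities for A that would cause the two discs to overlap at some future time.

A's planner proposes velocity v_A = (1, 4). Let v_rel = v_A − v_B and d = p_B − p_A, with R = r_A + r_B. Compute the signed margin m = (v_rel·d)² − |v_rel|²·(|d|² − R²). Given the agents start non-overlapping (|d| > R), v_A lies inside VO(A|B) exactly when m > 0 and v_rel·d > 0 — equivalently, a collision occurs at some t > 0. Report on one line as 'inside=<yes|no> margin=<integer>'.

d = (12, -2),  |d|² = 148;  R = 7+5 = 12,  c = 148−12² = 4
v_rel = (5, -2),  |v_rel|² = 29;  v_rel·d = (5)·(12) + (-2)·(-2) = 64
29·t² − 128·t + 4 = 0  ⇒  m = 64² − 29·4 = 3980
m = 3980 > 0,  v_rel·d = 64 > 0  ⇒  inside

inside=yes margin=3980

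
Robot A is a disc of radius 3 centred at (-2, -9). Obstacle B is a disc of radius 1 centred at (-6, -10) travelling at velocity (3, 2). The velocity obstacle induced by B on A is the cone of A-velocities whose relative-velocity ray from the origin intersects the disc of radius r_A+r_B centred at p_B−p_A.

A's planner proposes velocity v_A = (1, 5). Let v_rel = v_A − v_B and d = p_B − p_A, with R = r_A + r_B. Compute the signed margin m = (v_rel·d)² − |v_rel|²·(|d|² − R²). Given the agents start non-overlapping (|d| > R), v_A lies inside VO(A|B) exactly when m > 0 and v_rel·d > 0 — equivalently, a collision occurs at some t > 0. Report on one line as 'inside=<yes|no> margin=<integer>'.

d = (-4, -1),  |d|² = 17;  R = 3+1 = 4,  c = 17−4² = 1
v_rel = (-2, 3),  |v_rel|² = 13;  v_rel·d = (-2)·(-4) + (3)·(-1) = 5
13·t² − 10·t + 1 = 0  ⇒  m = 5² − 13·1 = 12
m = 12 > 0,  v_rel·d = 5 > 0  ⇒  inside

inside=yes margin=12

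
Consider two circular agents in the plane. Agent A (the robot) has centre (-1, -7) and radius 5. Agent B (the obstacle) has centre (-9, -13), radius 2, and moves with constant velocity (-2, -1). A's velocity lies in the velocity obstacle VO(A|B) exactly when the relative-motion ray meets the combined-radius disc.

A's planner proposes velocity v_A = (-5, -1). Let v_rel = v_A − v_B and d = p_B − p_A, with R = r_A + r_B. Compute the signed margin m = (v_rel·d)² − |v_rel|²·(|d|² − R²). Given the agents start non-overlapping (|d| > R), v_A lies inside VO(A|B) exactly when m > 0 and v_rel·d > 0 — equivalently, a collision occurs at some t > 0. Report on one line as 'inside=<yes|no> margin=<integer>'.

d = (-8, -6),  |d|² = 100;  R = 5+2 = 7,  c = 100−7² = 51
v_rel = (-3, 0),  |v_rel|² = 9;  v_rel·d = (-3)·(-8) + (0)·(-6) = 24
9·t² − 48·t + 51 = 0  ⇒  m = 24² − 9·51 = 117
m = 117 > 0,  v_rel·d = 24 > 0  ⇒  inside

inside=yes margin=117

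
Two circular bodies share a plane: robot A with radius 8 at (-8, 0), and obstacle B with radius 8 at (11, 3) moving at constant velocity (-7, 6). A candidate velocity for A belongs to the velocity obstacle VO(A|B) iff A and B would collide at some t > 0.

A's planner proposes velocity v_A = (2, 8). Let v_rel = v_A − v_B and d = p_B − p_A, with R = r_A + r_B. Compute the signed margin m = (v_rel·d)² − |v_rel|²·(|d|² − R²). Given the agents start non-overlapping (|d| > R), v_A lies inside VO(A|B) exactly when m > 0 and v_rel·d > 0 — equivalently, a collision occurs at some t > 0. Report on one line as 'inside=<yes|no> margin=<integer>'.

d = (19, 3),  |d|² = 370;  R = 8+8 = 16,  c = 370−16² = 114
v_rel = (9, 2),  |v_rel|² = 85;  v_rel·d = (9)·(19) + (2)·(3) = 177
85·t² − 354·t + 114 = 0  ⇒  m = 177² − 85·114 = 21639
m = 21639 > 0,  v_rel·d = 177 > 0  ⇒  inside

inside=yes margin=21639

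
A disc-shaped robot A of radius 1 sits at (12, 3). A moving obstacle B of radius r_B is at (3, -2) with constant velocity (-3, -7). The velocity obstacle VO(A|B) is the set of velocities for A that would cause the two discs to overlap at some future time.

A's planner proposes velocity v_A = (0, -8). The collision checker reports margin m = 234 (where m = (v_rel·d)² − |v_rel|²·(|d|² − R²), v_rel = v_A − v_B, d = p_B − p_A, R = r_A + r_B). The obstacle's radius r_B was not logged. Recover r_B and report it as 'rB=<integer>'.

m = 234
d = (-9, -5);  v_rel = (3, -1),  |v_rel|² = 10
v_rel×d = (3)·(-5) − (-1)·(-9) = -24
since m = R²·10 − (-24)²:  R² = (576 + 234) / 10 = 81
R = √81 = 9  ⇒  r_B = 9 − 1 = 8

rB=8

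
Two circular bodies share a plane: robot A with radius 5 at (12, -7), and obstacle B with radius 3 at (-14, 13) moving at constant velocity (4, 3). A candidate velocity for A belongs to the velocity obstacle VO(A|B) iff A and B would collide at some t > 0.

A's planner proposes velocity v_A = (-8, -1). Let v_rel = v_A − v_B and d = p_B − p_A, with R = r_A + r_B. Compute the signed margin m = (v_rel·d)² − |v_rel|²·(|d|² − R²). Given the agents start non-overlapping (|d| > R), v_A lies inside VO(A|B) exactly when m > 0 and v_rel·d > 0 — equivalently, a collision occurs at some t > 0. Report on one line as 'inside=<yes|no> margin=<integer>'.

d = (-26, 20),  |d|² = 1076;  R = 5+3 = 8,  c = 1076−8² = 1012
v_rel = (-12, -4),  |v_rel|² = 160;  v_rel·d = (-12)·(-26) + (-4)·(20) = 232
160·t² − 464·t + 1012 = 0  ⇒  m = 232² − 160·1012 = -108096
m = -108096 < 0,  v_rel·d = 232 > 0  ⇒  outside

inside=no margin=-108096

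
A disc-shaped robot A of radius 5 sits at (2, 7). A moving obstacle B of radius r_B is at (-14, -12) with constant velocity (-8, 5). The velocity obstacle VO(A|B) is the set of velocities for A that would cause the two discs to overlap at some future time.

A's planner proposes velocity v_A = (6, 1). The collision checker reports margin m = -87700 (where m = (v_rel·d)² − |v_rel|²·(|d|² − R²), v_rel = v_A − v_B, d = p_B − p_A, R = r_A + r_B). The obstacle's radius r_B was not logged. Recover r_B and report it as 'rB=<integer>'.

m = -87700
d = (-16, -19);  v_rel = (14, -4),  |v_rel|² = 212
v_rel×d = (14)·(-19) − (-4)·(-16) = -330
since m = R²·212 − (-330)²:  R² = (108900 + -87700) / 212 = 100
R = √100 = 10  ⇒  r_B = 10 − 5 = 5

rB=5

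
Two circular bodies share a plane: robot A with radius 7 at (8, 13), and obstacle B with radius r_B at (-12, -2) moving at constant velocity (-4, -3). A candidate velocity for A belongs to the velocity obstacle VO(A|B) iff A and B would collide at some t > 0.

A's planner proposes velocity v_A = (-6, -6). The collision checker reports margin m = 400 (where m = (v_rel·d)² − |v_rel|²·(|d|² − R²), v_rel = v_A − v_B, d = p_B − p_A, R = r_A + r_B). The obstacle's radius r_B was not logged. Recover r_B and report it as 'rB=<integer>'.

m = 400
d = (-20, -15);  v_rel = (-2, -3),  |v_rel|² = 13
v_rel×d = (-2)·(-15) − (-3)·(-20) = -30
since m = R²·13 − (-30)²:  R² = (900 + 400) / 13 = 100
R = √100 = 10  ⇒  r_B = 10 − 7 = 3

rB=3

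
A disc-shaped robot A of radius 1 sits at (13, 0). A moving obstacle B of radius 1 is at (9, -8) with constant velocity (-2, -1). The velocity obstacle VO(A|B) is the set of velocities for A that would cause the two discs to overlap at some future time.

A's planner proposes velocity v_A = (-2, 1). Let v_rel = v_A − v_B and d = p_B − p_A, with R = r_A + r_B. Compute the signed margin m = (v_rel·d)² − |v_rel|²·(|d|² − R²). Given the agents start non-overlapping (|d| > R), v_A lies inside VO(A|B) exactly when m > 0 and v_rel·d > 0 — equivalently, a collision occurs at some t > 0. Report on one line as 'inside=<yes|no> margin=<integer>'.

d = (-4, -8),  |d|² = 80;  R = 1+1 = 2,  c = 80−2² = 76
v_rel = (0, 2),  |v_rel|² = 4;  v_rel·d = (0)·(-4) + (2)·(-8) = -16
4·t² + 32·t + 76 = 0  ⇒  m = (-16)² − 4·76 = -48
m = -48 < 0,  v_rel·d = -16 < 0  ⇒  outside

inside=no margin=-48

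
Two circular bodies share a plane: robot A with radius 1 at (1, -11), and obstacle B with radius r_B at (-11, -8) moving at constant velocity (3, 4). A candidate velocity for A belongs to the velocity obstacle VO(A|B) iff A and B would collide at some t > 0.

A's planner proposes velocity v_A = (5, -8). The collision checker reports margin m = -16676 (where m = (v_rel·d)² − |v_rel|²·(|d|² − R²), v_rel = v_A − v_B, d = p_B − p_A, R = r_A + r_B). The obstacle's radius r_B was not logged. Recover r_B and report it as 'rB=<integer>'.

m = -16676
d = (-12, 3);  v_rel = (2, -12),  |v_rel|² = 148
v_rel×d = (2)·(3) − (-12)·(-12) = -138
since m = R²·148 − (-138)²:  R² = (19044 + -16676) / 148 = 16
R = √16 = 4  ⇒  r_B = 4 − 1 = 3

rB=3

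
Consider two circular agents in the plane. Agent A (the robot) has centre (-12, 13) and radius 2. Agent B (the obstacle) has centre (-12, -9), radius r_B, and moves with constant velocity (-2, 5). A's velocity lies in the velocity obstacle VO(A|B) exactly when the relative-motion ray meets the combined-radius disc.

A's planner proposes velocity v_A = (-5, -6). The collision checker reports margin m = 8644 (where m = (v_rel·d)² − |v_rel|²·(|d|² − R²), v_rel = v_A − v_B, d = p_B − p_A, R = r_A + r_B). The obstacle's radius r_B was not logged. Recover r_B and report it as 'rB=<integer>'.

m = 8644
d = (0, -22);  v_rel = (-3, -11),  |v_rel|² = 130
v_rel×d = (-3)·(-22) − (-11)·(0) = 66
since m = R²·130 − 66²:  R² = (4356 + 8644) / 130 = 100
R = √100 = 10  ⇒  r_B = 10 − 2 = 8

rB=8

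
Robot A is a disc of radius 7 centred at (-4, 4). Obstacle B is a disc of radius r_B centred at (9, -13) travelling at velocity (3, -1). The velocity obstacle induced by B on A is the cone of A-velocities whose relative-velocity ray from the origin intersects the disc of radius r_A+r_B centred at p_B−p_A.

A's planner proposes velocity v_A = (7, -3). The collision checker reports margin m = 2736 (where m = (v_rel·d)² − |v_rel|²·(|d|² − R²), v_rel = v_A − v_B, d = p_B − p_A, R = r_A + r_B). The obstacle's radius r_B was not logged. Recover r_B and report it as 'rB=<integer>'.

m = 2736
d = (13, -17);  v_rel = (4, -2),  |v_rel|² = 20
v_rel×d = (4)·(-17) − (-2)·(13) = -42
since m = R²·20 − (-42)²:  R² = (1764 + 2736) / 20 = 225
R = √225 = 15  ⇒  r_B = 15 − 7 = 8

rB=8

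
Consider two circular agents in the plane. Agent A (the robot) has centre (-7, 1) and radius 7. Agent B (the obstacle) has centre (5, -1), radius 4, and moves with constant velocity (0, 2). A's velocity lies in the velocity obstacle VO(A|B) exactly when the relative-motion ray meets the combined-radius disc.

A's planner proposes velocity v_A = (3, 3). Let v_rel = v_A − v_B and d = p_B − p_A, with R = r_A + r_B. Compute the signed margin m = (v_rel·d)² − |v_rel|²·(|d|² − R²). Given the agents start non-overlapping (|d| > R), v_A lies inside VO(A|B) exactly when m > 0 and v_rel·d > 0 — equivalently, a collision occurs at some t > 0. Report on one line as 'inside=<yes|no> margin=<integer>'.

d = (12, -2),  |d|² = 148;  R = 7+4 = 11,  c = 148−11² = 27
v_rel = (3, 1),  |v_rel|² = 10;  v_rel·d = (3)·(12) + (1)·(-2) = 34
10·t² − 68·t + 27 = 0  ⇒  m = 34² − 10·27 = 886
m = 886 > 0,  v_rel·d = 34 > 0  ⇒  inside

inside=yes margin=886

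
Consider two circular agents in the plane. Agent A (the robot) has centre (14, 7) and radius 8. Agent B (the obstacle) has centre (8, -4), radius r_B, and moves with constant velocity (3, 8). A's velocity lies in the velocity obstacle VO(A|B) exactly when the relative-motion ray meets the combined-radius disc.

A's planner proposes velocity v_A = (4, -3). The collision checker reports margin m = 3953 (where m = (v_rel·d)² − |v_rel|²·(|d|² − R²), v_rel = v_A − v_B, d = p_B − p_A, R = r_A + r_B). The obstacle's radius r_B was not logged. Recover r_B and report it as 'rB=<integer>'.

m = 3953
d = (-6, -11);  v_rel = (1, -11),  |v_rel|² = 122
v_rel×d = (1)·(-11) − (-11)·(-6) = -77
since m = R²·122 − (-77)²:  R² = (5929 + 3953) / 122 = 81
R = √81 = 9  ⇒  r_B = 9 − 8 = 1

rB=1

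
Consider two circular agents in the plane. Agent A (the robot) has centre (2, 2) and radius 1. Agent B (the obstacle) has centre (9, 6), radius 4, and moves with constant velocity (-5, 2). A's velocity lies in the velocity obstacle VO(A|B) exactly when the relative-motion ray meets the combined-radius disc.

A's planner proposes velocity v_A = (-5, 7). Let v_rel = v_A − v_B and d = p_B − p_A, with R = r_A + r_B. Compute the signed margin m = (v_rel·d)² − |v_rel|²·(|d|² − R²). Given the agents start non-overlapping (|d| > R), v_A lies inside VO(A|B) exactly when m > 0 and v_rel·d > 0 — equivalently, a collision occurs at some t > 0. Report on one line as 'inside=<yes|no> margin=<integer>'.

d = (7, 4),  |d|² = 65;  R = 1+4 = 5,  c = 65−5² = 40
v_rel = (0, 5),  |v_rel|² = 25;  v_rel·d = (0)·(7) + (5)·(4) = 20
25·t² − 40·t + 40 = 0  ⇒  m = 20² − 25·40 = -600
m = -600 < 0,  v_rel·d = 20 > 0  ⇒  outside

inside=no margin=-600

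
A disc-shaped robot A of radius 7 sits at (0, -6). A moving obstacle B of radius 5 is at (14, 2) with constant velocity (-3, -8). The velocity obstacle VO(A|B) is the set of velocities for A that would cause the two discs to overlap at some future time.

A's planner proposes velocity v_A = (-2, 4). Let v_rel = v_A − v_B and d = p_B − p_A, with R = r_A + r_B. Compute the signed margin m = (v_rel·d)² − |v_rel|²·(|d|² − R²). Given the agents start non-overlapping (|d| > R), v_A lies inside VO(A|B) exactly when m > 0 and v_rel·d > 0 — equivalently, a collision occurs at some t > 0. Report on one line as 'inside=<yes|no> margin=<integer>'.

d = (14, 8),  |d|² = 260;  R = 7+5 = 12,  c = 260−12² = 116
v_rel = (1, 12),  |v_rel|² = 145;  v_rel·d = (1)·(14) + (12)·(8) = 110
145·t² − 220·t + 116 = 0  ⇒  m = 110² − 145·116 = -4720
m = -4720 < 0,  v_rel·d = 110 > 0  ⇒  outside

inside=no margin=-4720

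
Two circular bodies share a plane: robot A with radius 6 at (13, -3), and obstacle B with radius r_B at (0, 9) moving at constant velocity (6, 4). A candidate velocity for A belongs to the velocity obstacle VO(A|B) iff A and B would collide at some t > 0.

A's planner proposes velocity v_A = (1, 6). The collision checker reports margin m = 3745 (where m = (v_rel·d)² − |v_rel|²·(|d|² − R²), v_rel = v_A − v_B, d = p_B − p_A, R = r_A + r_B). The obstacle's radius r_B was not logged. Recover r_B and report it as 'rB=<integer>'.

m = 3745
d = (-13, 12);  v_rel = (-5, 2),  |v_rel|² = 29
v_rel×d = (-5)·(12) − (2)·(-13) = -34
since m = R²·29 − (-34)²:  R² = (1156 + 3745) / 29 = 169
R = √169 = 13  ⇒  r_B = 13 − 6 = 7

rB=7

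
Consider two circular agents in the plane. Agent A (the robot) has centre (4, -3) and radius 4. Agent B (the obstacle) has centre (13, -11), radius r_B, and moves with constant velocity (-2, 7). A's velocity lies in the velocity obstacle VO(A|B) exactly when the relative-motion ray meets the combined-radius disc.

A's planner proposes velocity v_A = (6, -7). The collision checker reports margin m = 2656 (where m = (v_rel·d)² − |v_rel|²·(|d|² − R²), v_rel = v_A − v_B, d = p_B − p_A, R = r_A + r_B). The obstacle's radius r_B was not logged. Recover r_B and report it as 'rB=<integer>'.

m = 2656
d = (9, -8);  v_rel = (8, -14),  |v_rel|² = 260
v_rel×d = (8)·(-8) − (-14)·(9) = 62
since m = R²·260 − 62²:  R² = (3844 + 2656) / 260 = 25
R = √25 = 5  ⇒  r_B = 5 − 4 = 1

rB=1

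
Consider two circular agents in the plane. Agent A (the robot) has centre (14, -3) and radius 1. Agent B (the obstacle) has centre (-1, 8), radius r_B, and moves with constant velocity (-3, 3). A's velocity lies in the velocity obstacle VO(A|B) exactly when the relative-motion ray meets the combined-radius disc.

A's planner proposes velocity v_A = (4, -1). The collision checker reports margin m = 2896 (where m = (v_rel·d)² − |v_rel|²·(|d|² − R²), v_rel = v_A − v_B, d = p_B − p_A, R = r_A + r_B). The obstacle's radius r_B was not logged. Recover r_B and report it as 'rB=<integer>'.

m = 2896
d = (-15, 11);  v_rel = (7, -4),  |v_rel|² = 65
v_rel×d = (7)·(11) − (-4)·(-15) = 17
since m = R²·65 − 17²:  R² = (289 + 2896) / 65 = 49
R = √49 = 7  ⇒  r_B = 7 − 1 = 6

rB=6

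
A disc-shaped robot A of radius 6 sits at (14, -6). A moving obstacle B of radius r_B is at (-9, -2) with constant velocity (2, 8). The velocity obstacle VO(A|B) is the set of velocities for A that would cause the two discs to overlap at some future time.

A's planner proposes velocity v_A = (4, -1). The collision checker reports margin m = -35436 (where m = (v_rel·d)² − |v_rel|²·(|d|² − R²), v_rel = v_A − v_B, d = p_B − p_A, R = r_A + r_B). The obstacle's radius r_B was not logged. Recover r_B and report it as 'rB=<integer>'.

m = -35436
d = (-23, 4);  v_rel = (2, -9),  |v_rel|² = 85
v_rel×d = (2)·(4) − (-9)·(-23) = -199
since m = R²·85 − (-199)²:  R² = (39601 + -35436) / 85 = 49
R = √49 = 7  ⇒  r_B = 7 − 6 = 1

rB=1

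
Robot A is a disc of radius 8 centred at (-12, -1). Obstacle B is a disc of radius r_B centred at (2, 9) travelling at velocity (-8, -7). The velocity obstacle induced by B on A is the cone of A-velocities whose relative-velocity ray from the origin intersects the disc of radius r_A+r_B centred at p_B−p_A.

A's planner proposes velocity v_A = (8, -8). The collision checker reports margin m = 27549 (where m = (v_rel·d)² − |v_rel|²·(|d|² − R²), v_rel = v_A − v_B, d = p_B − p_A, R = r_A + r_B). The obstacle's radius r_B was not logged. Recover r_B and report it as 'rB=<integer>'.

m = 27549
d = (14, 10);  v_rel = (16, -1),  |v_rel|² = 257
v_rel×d = (16)·(10) − (-1)·(14) = 174
since m = R²·257 − 174²:  R² = (30276 + 27549) / 257 = 225
R = √225 = 15  ⇒  r_B = 15 − 8 = 7

rB=7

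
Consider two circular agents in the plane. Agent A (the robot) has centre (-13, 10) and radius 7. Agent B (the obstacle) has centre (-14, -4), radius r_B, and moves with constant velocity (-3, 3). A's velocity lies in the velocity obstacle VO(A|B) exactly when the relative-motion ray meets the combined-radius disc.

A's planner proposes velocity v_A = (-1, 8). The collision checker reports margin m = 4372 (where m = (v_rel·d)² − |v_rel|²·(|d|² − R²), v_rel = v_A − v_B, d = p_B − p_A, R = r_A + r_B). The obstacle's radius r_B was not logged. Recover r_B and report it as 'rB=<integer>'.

m = 4372
d = (-1, -14);  v_rel = (2, 5),  |v_rel|² = 29
v_rel×d = (2)·(-14) − (5)·(-1) = -23
since m = R²·29 − (-23)²:  R² = (529 + 4372) / 29 = 169
R = √169 = 13  ⇒  r_B = 13 − 7 = 6

rB=6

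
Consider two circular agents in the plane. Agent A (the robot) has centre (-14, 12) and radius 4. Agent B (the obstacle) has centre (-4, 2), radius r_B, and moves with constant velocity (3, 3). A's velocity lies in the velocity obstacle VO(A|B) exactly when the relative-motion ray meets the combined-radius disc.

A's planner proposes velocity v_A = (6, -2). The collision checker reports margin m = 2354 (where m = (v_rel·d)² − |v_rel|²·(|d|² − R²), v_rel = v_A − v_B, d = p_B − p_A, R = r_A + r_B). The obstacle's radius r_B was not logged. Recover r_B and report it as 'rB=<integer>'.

m = 2354
d = (10, -10);  v_rel = (3, -5),  |v_rel|² = 34
v_rel×d = (3)·(-10) − (-5)·(10) = 20
since m = R²·34 − 20²:  R² = (400 + 2354) / 34 = 81
R = √81 = 9  ⇒  r_B = 9 − 4 = 5

rB=5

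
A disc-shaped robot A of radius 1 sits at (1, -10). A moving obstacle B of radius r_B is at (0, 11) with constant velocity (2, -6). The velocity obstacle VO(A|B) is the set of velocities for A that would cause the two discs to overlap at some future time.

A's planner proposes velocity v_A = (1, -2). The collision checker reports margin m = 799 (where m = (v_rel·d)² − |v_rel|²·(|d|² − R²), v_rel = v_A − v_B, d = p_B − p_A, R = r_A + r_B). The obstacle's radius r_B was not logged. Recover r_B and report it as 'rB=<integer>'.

m = 799
d = (-1, 21);  v_rel = (-1, 4),  |v_rel|² = 17
v_rel×d = (-1)·(21) − (4)·(-1) = -17
since m = R²·17 − (-17)²:  R² = (289 + 799) / 17 = 64
R = √64 = 8  ⇒  r_B = 8 − 1 = 7

rB=7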